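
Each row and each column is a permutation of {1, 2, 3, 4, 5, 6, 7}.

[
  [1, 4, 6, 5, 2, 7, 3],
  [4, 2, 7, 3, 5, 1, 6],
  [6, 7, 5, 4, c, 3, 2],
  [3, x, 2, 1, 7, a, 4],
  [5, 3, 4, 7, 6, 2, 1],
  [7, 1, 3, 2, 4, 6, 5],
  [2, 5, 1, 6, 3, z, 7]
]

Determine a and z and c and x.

a = 5, z = 4, c = 1, x = 6

Cell (4,2): column 2 already has {1, 2, 3, 4, 5, 7} → 6.
Cell (3,5): row 3 already has {2, 3, 4, 5, 6, 7} → 1.
For row 4, column 6: row 4 already has {1, 2, 3, 4, 6, 7}; that leaves 5.
At (row 7, col 6): row 7 already has {1, 2, 3, 5, 6, 7}, so the value is 4.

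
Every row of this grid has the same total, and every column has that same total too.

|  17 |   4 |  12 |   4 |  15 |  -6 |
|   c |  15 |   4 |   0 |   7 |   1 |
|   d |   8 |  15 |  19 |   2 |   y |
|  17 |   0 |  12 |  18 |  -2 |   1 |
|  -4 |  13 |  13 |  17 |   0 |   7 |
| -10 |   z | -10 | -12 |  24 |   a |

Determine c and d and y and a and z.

c = 19, d = 7, y = -5, a = 48, z = 6

Rows 1 and 4 both sum to 46, so that's the common total.
Column 2 has 4 + 15 + 8 + 0 + 13 = 40; the blank must be 46 − 40 = 6.
Row 6 has -10 + 6 − 10 − 12 + 24 = -2; the blank must be 46 − (-2) = 48.
Row 2 has 15 + 4 + 0 + 7 + 1 = 27; the blank must be 46 − 27 = 19.
Column 1 has 17 + 19 + 17 − 4 − 10 = 39; the blank must be 46 − 39 = 7.
Row 3 has 7 + 8 + 15 + 19 + 2 = 51; the blank must be 46 − 51 = -5.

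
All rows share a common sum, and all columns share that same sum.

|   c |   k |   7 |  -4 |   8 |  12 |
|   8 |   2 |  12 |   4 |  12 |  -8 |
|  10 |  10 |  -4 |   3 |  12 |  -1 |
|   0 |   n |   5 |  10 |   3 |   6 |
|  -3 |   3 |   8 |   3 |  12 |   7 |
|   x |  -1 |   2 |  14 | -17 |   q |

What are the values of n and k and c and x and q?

Rows 2 and 3 both sum to 30, so that's the common total.
The known cells in column 6 total 16, leaving 30 − 16 = 14 for the blank.
The known cells in row 4 total 24, leaving 30 − 24 = 6 for the blank.
The known cells in column 2 total 20, leaving 30 − 20 = 10 for the blank.
The known cells in row 1 total 33, leaving 30 − 33 = -3 for the blank.
The known cells in row 6 total 12, leaving 30 − 12 = 18 for the blank.

n = 6, k = 10, c = -3, x = 18, q = 14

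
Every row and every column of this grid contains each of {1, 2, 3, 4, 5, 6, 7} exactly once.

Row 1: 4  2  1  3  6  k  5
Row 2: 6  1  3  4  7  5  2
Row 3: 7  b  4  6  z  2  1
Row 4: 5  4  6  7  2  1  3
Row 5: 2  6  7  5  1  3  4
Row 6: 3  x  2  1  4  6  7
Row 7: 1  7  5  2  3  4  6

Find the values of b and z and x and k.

b = 3, z = 5, x = 5, k = 7

For row 6, column 2: row 6 already has {1, 2, 3, 4, 6, 7}; that leaves 5.
At (row 3, col 2): column 2 already has {1, 2, 4, 5, 6, 7}, so the value is 3.
At (row 1, col 6): row 1 already has {1, 2, 3, 4, 5, 6}, so the value is 7.
Cell (3,5): row 3 already has {1, 2, 3, 4, 6, 7} → 5.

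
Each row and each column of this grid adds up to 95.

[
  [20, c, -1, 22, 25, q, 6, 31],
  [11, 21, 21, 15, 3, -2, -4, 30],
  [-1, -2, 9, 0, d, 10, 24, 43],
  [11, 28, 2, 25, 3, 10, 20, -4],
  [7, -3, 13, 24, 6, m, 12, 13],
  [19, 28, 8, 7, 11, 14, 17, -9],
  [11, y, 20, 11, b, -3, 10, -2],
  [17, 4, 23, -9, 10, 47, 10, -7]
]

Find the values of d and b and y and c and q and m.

d = 12, b = 25, y = 23, c = -4, q = -4, m = 23

Row 3 has -1 − 2 + 9 + 0 + 10 + 24 + 43 = 83; the blank must be 95 − 83 = 12.
Column 5 has 25 + 3 + 12 + 3 + 6 + 11 + 10 = 70; the blank must be 95 − 70 = 25.
Row 7 has 11 + 20 + 11 + 25 − 3 + 10 − 2 = 72; the blank must be 95 − 72 = 23.
Column 2 has 21 − 2 + 28 − 3 + 28 + 23 + 4 = 99; the blank must be 95 − 99 = -4.
Row 5 has 7 − 3 + 13 + 24 + 6 + 12 + 13 = 72; the blank must be 95 − 72 = 23.
Row 1 has 20 − 4 − 1 + 22 + 25 + 6 + 31 = 99; the blank must be 95 − 99 = -4.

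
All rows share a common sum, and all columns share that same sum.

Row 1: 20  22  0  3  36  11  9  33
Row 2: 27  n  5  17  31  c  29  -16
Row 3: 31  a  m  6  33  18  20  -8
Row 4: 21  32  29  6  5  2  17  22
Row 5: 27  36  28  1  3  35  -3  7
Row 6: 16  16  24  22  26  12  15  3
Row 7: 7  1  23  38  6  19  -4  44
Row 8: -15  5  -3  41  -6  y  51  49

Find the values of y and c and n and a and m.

y = 12, c = 25, n = 16, a = 6, m = 28

Rows 1 and 4 both sum to 134, so that's the common total.
Column 3: 0 + 5 + 29 + 28 + 24 + 23 − 3 = 106, so its missing entry is 134 − 106 = 28.
Row 3: 31 + 28 + 6 + 33 + 18 + 20 − 8 = 128, so its missing entry is 134 − 128 = 6.
Column 2: 22 + 6 + 32 + 36 + 16 + 1 + 5 = 118, so its missing entry is 134 − 118 = 16.
Row 2: 27 + 16 + 5 + 17 + 31 + 29 − 16 = 109, so its missing entry is 134 − 109 = 25.
Row 8: -15 + 5 − 3 + 41 − 6 + 51 + 49 = 122, so its missing entry is 134 − 122 = 12.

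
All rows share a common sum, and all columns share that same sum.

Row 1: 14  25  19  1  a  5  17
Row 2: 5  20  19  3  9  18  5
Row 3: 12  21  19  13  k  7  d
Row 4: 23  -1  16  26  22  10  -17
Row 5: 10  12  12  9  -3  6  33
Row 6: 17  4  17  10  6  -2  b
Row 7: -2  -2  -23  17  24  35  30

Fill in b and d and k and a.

b = 27, d = -16, k = 23, a = -2

Rows 2 and 4 both sum to 79, so that's the common total.
Row 6: 17 + 4 + 17 + 10 + 6 − 2 = 52, so its missing entry is 79 − 52 = 27.
Column 7: 17 + 5 − 17 + 33 + 27 + 30 = 95, so its missing entry is 79 − 95 = -16.
Row 3: 12 + 21 + 19 + 13 + 7 − 16 = 56, so its missing entry is 79 − 56 = 23.
Row 1: 14 + 25 + 19 + 1 + 5 + 17 = 81, so its missing entry is 79 − 81 = -2.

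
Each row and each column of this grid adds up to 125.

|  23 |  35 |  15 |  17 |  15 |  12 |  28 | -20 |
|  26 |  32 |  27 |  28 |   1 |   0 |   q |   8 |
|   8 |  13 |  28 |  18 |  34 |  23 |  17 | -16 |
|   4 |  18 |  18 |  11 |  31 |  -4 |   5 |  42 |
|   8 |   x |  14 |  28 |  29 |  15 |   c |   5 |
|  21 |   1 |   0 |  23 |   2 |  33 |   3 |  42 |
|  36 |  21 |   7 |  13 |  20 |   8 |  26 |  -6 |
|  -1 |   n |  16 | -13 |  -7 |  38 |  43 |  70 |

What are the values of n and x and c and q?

Row 2 has 26 + 32 + 27 + 28 + 1 + 0 + 8 = 122; the blank must be 125 − 122 = 3.
Column 7 has 28 + 3 + 17 + 5 + 3 + 26 + 43 = 125; the blank must be 125 − 125 = 0.
Row 8 has -1 + 16 − 13 − 7 + 38 + 43 + 70 = 146; the blank must be 125 − 146 = -21.
Row 5 has 8 + 14 + 28 + 29 + 15 + 0 + 5 = 99; the blank must be 125 − 99 = 26.

n = -21, x = 26, c = 0, q = 3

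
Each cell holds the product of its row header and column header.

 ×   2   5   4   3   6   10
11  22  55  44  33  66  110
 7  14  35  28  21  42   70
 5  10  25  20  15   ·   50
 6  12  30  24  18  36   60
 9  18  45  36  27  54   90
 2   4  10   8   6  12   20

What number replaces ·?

30

5 × 6 = 30.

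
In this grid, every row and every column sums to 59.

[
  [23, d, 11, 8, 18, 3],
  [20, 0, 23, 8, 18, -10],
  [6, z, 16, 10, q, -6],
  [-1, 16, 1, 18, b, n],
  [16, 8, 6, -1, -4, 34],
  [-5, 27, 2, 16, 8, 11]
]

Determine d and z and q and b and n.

Row 1: 23 + 11 + 8 + 18 + 3 = 63, so its missing entry is 59 − 63 = -4.
Column 2: -4 + 0 + 16 + 8 + 27 = 47, so its missing entry is 59 − 47 = 12.
Row 3: 6 + 12 + 16 + 10 − 6 = 38, so its missing entry is 59 − 38 = 21.
Column 5: 18 + 18 + 21 − 4 + 8 = 61, so its missing entry is 59 − 61 = -2.
Row 4: -1 + 16 + 1 + 18 − 2 = 32, so its missing entry is 59 − 32 = 27.

d = -4, z = 12, q = 21, b = -2, n = 27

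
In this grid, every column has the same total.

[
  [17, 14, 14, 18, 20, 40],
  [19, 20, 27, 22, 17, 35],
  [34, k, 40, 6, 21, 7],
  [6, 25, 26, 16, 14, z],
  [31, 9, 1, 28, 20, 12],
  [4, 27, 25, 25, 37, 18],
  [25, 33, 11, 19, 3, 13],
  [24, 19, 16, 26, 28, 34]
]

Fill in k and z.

Columns 1 and 3 both add up to 160, so every column sums to 160.
Column 2: 14 + 20 + 25 + 9 + 27 + 33 + 19 = 147, so the missing entry is 160 − 147 = 13.
Column 6: 40 + 35 + 7 + 12 + 18 + 13 + 34 = 159, so the missing entry is 160 − 159 = 1.

k = 13, z = 1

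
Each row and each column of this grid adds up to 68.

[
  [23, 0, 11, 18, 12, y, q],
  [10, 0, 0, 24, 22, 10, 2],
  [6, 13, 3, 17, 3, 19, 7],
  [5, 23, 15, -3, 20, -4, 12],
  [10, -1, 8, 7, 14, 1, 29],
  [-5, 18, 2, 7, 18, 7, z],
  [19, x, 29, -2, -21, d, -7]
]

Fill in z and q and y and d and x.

Column 2 has 0 + 0 + 13 + 23 − 1 + 18 = 53; the blank must be 68 − 53 = 15.
Row 7 has 19 + 15 + 29 − 2 − 21 − 7 = 33; the blank must be 68 − 33 = 35.
Row 6 has -5 + 18 + 2 + 7 + 18 + 7 = 47; the blank must be 68 − 47 = 21.
Column 7 has 2 + 7 + 12 + 29 + 21 − 7 = 64; the blank must be 68 − 64 = 4.
Row 1 has 23 + 0 + 11 + 18 + 12 + 4 = 68; the blank must be 68 − 68 = 0.

z = 21, q = 4, y = 0, d = 35, x = 15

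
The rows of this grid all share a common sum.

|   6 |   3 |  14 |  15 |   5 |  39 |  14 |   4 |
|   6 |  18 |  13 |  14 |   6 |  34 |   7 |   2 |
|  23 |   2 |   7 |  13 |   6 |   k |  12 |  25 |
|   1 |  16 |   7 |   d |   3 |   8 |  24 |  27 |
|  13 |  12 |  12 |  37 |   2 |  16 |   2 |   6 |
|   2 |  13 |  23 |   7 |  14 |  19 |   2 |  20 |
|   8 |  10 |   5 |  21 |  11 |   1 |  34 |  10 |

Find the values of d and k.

d = 14, k = 12

Row 6 sums to 100 and so does row 7; that's the common total.
In row 4 the known cells total 86, leaving 100 − 86 = 14.
In row 3 the known cells total 88, leaving 100 − 88 = 12.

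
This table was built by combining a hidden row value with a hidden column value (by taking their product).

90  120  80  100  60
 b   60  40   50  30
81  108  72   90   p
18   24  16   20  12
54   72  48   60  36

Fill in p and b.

p = 54, b = 45

Each row is a constant multiple of every other row — this is a multiplication table with the headers hidden.
Row 3 is 72/80 = 9/10 times row 1, so its entry in column 5 is 60 × 9/10 = 54.
Row 2 is 40/80 = 1/2 times row 1, so its entry in column 1 is 90 × 1/2 = 45.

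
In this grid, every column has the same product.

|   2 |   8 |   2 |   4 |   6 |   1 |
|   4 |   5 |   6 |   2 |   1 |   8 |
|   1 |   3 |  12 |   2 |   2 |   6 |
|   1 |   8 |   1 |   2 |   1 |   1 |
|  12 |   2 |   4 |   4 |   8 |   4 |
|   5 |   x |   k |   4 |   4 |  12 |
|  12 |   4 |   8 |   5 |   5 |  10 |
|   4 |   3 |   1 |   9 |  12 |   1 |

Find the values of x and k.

x = 1, k = 5

Columns 1 and 6 each multiply to 23040, so every column has product 23040.
Column 2: 8×5×3×8×2×4×3 = 23040, so the missing entry is 23040 ÷ 23040 = 1.
Column 3: 2×6×12×1×4×8×1 = 4608, so the missing entry is 23040 ÷ 4608 = 5.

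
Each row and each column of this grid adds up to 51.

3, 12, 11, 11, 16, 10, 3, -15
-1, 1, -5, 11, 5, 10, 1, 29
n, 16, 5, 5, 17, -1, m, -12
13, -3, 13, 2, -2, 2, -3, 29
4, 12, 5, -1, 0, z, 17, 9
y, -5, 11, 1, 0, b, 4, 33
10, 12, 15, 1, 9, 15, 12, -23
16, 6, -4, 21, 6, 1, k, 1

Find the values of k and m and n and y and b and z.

Row 5: 4 + 12 + 5 − 1 + 0 + 17 + 9 = 46, so its missing entry is 51 − 46 = 5.
Column 6: 10 + 10 − 1 + 2 + 5 + 15 + 1 = 42, so its missing entry is 51 − 42 = 9.
Row 8: 16 + 6 − 4 + 21 + 6 + 1 + 1 = 47, so its missing entry is 51 − 47 = 4.
Row 6: -5 + 11 + 1 + 0 + 9 + 4 + 33 = 53, so its missing entry is 51 − 53 = -2.
Column 1: 3 − 1 + 13 + 4 − 2 + 10 + 16 = 43, so its missing entry is 51 − 43 = 8.
Row 3: 8 + 16 + 5 + 5 + 17 − 1 − 12 = 38, so its missing entry is 51 − 38 = 13.

k = 4, m = 13, n = 8, y = -2, b = 9, z = 5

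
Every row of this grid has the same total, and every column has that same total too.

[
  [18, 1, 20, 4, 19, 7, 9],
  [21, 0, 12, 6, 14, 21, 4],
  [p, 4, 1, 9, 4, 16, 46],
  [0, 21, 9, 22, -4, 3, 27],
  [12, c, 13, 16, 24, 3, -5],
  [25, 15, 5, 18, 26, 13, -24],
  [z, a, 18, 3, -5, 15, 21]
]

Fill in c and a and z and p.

Rows 1 and 2 both sum to 78, so that's the common total.
Row 3: 4 + 1 + 9 + 4 + 16 + 46 = 80, so its missing entry is 78 − 80 = -2.
Row 5: 12 + 13 + 16 + 24 + 3 − 5 = 63, so its missing entry is 78 − 63 = 15.
Column 2: 1 + 0 + 4 + 21 + 15 + 15 = 56, so its missing entry is 78 − 56 = 22.
Row 7: 22 + 18 + 3 − 5 + 15 + 21 = 74, so its missing entry is 78 − 74 = 4.

c = 15, a = 22, z = 4, p = -2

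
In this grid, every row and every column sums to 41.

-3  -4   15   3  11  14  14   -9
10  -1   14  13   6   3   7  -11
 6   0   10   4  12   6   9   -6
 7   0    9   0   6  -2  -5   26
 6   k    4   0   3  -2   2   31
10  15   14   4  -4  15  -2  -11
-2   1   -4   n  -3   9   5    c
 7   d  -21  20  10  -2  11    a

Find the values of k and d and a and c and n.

k = -3, d = 33, a = -17, c = 38, n = -3

The known cells in column 4 total 44, leaving 41 − 44 = -3 for the blank.
The known cells in row 7 total 3, leaving 41 − 3 = 38 for the blank.
The known cells in column 8 total 58, leaving 41 − 58 = -17 for the blank.
The known cells in row 8 total 8, leaving 41 − 8 = 33 for the blank.
The known cells in row 5 total 44, leaving 41 − 44 = -3 for the blank.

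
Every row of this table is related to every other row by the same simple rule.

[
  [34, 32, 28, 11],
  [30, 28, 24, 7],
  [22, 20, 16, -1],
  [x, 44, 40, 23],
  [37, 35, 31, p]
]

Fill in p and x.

p = 14, x = 46

The difference between any two rows is the same in every column — this is an addition table with the headers hidden.
Row 5 minus row 1 is 35 − 32 = 3, so its entry in column 4 is 11 + 3 = 14.
Row 4 minus row 1 is 44 − 32 = 12, so its entry in column 1 is 34 + 12 = 46.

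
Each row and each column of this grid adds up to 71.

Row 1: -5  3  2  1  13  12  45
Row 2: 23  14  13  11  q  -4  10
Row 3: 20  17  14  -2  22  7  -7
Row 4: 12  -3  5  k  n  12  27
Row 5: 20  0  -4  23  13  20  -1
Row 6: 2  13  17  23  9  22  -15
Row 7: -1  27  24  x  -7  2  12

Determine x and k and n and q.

Row 2 has 23 + 14 + 13 + 11 − 4 + 10 = 67; the blank must be 71 − 67 = 4.
Row 7 has -1 + 27 + 24 − 7 + 2 + 12 = 57; the blank must be 71 − 57 = 14.
Column 4 has 1 + 11 − 2 + 23 + 23 + 14 = 70; the blank must be 71 − 70 = 1.
Row 4 has 12 − 3 + 5 + 1 + 12 + 27 = 54; the blank must be 71 − 54 = 17.

x = 14, k = 1, n = 17, q = 4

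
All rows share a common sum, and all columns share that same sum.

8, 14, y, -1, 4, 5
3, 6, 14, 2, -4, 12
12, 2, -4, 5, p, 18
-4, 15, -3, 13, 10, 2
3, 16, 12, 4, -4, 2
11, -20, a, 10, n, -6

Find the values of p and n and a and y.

p = 0, n = 27, a = 11, y = 3

Rows 2 and 4 both sum to 33, so that's the common total.
The known cells in row 1 total 30, leaving 33 − 30 = 3 for the blank.
The known cells in row 3 total 33, leaving 33 − 33 = 0 for the blank.
The known cells in column 5 total 6, leaving 33 − 6 = 27 for the blank.
The known cells in row 6 total 22, leaving 33 − 22 = 11 for the blank.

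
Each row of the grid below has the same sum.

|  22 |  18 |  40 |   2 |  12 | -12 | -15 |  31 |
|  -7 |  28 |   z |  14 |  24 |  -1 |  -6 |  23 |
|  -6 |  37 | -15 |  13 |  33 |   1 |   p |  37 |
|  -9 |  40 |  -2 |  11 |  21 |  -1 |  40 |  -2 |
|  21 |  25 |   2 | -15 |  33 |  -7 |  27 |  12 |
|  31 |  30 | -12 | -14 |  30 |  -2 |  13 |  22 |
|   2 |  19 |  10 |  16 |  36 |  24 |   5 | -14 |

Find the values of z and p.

z = 23, p = -2

Rows 1 and 5 both add up to 98, so every row sums to 98.
Row 2: -7 + 28 + 14 + 24 − 1 − 6 + 23 = 75, so the missing entry is 98 − 75 = 23.
Row 3: -6 + 37 − 15 + 13 + 33 + 1 + 37 = 100, so the missing entry is 98 − 100 = -2.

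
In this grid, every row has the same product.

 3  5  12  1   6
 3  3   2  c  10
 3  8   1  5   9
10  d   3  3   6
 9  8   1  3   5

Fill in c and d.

c = 6, d = 2

Rows 3 and 5 each multiply to 1080, so every row has product 1080.
Row 2: 3×3×2×10 = 180, so the missing entry is 1080 ÷ 180 = 6.
Row 4: 10×3×3×6 = 540, so the missing entry is 1080 ÷ 540 = 2.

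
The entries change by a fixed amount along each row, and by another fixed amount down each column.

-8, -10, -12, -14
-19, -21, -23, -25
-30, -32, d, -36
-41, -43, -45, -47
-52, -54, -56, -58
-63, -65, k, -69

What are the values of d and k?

Along each row the entries change by -2 per step; down each column they change by -11.
Row 3: from -30 at column 1, stepping by -2 to column 3 gives -34.
Row 6: from -63 at column 1, stepping by -2 to column 3 gives -67.

d = -34, k = -67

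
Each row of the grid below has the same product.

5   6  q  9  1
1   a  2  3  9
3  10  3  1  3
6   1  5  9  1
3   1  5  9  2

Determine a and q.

Rows 3 and 4 each multiply to 270, so every row has product 270.
Row 2: 1×2×3×9 = 54, so the missing entry is 270 ÷ 54 = 5.
Row 1: 5×6×9×1 = 270, so the missing entry is 270 ÷ 270 = 1.

a = 5, q = 1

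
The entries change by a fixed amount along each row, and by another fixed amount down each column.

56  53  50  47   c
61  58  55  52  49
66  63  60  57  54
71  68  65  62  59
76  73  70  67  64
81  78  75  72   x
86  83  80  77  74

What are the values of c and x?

c = 44, x = 69

Along each row the entries change by -3 per step; down each column they change by 5.
Row 1: from 56 at column 1, stepping by -3 to column 5 gives 44.
Row 6: from 81 at column 1, stepping by -3 to column 5 gives 69.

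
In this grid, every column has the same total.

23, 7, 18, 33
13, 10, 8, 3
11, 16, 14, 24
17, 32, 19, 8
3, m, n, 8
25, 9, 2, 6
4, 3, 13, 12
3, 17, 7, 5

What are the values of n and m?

Column 1 sums to 99 and so does column 4; that's the common total.
In column 3 the known cells total 81, leaving 99 − 81 = 18.
In column 2 the known cells total 94, leaving 99 − 94 = 5.

n = 18, m = 5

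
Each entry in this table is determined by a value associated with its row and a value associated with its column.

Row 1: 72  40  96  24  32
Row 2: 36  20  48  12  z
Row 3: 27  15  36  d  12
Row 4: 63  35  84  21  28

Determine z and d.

Each row is a constant multiple of every other row — this is a multiplication table with the headers hidden.
Row 2 is 36/72 = 1/2 times row 1, so its entry in column 5 is 32 × 1/2 = 16.
Row 3 is 27/72 = 3/8 times row 1, so its entry in column 4 is 24 × 3/8 = 9.

z = 16, d = 9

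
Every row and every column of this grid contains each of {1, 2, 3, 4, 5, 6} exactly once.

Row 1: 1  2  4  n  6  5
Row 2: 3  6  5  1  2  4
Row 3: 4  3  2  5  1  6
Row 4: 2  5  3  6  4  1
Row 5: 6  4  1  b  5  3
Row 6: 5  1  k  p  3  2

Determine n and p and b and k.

At (row 1, col 4): row 1 already has {1, 2, 4, 5, 6}, so the value is 3.
At (row 5, col 4): row 5 already has {1, 3, 4, 5, 6}, so the value is 2.
At (row 6, col 4): column 4 already has {1, 2, 3, 5, 6}, so the value is 4.
Cell (6,3): row 6 already has {1, 2, 3, 4, 5} → 6.

n = 3, p = 4, b = 2, k = 6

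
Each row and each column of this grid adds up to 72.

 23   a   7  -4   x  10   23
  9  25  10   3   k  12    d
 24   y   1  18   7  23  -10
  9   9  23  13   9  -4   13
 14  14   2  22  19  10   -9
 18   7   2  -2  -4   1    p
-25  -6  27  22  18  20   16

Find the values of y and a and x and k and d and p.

y = 9, a = 14, x = -1, k = 24, d = -11, p = 50

Row 3: 24 + 1 + 18 + 7 + 23 − 10 = 63, so its missing entry is 72 − 63 = 9.
Column 2: 25 + 9 + 9 + 14 + 7 − 6 = 58, so its missing entry is 72 − 58 = 14.
Row 1: 23 + 14 + 7 − 4 + 10 + 23 = 73, so its missing entry is 72 − 73 = -1.
Column 5: -1 + 7 + 9 + 19 − 4 + 18 = 48, so its missing entry is 72 − 48 = 24.
Row 6: 18 + 7 + 2 − 2 − 4 + 1 = 22, so its missing entry is 72 − 22 = 50.
Row 2: 9 + 25 + 10 + 3 + 24 + 12 = 83, so its missing entry is 72 − 83 = -11.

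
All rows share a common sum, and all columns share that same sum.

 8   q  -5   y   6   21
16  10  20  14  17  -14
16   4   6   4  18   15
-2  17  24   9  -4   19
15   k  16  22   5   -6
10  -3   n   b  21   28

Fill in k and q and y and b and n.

k = 11, q = 24, y = 9, b = 5, n = 2

Rows 2 and 3 both sum to 63, so that's the common total.
The known cells in row 5 total 52, leaving 63 − 52 = 11 for the blank.
The known cells in column 2 total 39, leaving 63 − 39 = 24 for the blank.
The known cells in row 1 total 54, leaving 63 − 54 = 9 for the blank.
The known cells in column 4 total 58, leaving 63 − 58 = 5 for the blank.
The known cells in row 6 total 61, leaving 63 − 61 = 2 for the blank.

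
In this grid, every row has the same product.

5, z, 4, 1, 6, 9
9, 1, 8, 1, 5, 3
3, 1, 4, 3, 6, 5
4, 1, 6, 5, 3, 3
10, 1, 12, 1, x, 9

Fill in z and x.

Rows 3 and 4 each multiply to 1080, so every row has product 1080.
Row 1: 5×4×1×6×9 = 1080, so the missing entry is 1080 ÷ 1080 = 1.
Row 5: 10×1×12×1×9 = 1080, so the missing entry is 1080 ÷ 1080 = 1.

z = 1, x = 1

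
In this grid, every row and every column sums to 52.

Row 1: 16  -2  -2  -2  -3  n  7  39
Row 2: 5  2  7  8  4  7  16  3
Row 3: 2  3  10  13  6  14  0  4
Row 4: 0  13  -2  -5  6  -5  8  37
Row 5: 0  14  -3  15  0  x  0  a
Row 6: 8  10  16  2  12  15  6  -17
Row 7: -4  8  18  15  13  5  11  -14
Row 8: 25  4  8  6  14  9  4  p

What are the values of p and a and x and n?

The known cells in row 8 total 70, leaving 52 − 70 = -18 for the blank.
The known cells in column 8 total 34, leaving 52 − 34 = 18 for the blank.
The known cells in row 5 total 44, leaving 52 − 44 = 8 for the blank.
The known cells in row 1 total 53, leaving 52 − 53 = -1 for the blank.

p = -18, a = 18, x = 8, n = -1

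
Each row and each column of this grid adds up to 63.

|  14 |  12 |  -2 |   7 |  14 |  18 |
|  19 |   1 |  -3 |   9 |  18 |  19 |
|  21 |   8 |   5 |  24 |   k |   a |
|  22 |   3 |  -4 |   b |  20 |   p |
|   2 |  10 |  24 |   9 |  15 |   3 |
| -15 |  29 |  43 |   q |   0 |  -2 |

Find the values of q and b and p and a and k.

q = 8, b = 6, p = 16, a = 9, k = -4

The known cells in column 5 total 67, leaving 63 − 67 = -4 for the blank.
The known cells in row 6 total 55, leaving 63 − 55 = 8 for the blank.
The known cells in column 4 total 57, leaving 63 − 57 = 6 for the blank.
The known cells in row 3 total 54, leaving 63 − 54 = 9 for the blank.
The known cells in row 4 total 47, leaving 63 − 47 = 16 for the blank.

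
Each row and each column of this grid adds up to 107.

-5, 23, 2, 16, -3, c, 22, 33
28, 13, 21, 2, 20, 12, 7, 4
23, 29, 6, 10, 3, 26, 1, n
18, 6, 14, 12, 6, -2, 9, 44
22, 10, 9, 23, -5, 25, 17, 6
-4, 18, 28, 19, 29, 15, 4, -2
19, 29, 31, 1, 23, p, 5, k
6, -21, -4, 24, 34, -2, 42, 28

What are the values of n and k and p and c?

n = 9, k = -15, p = 14, c = 19

Row 3: 23 + 29 + 6 + 10 + 3 + 26 + 1 = 98, so its missing entry is 107 − 98 = 9.
Column 8: 33 + 4 + 9 + 44 + 6 − 2 + 28 = 122, so its missing entry is 107 − 122 = -15.
Row 7: 19 + 29 + 31 + 1 + 23 + 5 − 15 = 93, so its missing entry is 107 − 93 = 14.
Row 1: -5 + 23 + 2 + 16 − 3 + 22 + 33 = 88, so its missing entry is 107 − 88 = 19.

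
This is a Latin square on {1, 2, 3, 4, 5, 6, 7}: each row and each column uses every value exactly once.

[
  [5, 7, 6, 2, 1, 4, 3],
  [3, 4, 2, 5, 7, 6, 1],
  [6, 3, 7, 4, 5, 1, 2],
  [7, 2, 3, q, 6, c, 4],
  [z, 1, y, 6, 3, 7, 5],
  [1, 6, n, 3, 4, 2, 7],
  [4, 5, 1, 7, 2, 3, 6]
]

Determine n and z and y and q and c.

For row 5, column 1: column 1 already has {1, 3, 4, 5, 6, 7}; that leaves 2.
For row 5, column 3: row 5 already has {1, 2, 3, 5, 6, 7}; that leaves 4.
For row 4, column 4: column 4 already has {2, 3, 4, 5, 6, 7}; that leaves 1.
Cell (4,6): row 4 already has {1, 2, 3, 4, 6, 7} → 5.
Cell (6,3): row 6 already has {1, 2, 3, 4, 6, 7} → 5.

n = 5, z = 2, y = 4, q = 1, c = 5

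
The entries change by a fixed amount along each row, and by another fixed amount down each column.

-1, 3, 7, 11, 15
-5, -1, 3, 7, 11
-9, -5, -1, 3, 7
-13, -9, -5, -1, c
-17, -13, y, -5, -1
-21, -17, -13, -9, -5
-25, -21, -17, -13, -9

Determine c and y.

c = 3, y = -9

Along each row the entries change by 4 per step; down each column they change by -4.
Row 4: from -13 at column 1, stepping by 4 to column 5 gives 3.
Row 5: from -17 at column 1, stepping by 4 to column 3 gives -9.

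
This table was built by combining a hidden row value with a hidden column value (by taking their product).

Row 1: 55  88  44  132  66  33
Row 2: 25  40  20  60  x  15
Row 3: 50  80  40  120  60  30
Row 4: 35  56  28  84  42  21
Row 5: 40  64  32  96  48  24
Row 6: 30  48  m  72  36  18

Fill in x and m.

Each row is a constant multiple of every other row — this is a multiplication table with the headers hidden.
Row 2 is 60/132 = 5/11 times row 1, so its entry in column 5 is 66 × 5/11 = 30.
Row 6 is 72/132 = 6/11 times row 1, so its entry in column 3 is 44 × 6/11 = 24.

x = 30, m = 24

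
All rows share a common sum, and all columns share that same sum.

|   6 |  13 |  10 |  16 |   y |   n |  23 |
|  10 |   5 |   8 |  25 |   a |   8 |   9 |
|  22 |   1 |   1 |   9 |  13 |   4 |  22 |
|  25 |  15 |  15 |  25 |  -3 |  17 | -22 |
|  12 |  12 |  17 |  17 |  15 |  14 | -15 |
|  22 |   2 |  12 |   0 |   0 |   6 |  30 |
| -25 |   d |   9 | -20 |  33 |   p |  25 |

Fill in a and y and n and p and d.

a = 7, y = 7, n = -3, p = 26, d = 24

Rows 3 and 4 both sum to 72, so that's the common total.
Column 2: 13 + 5 + 1 + 15 + 12 + 2 = 48, so its missing entry is 72 − 48 = 24.
Row 7: -25 + 24 + 9 − 20 + 33 + 25 = 46, so its missing entry is 72 − 46 = 26.
Row 2: 10 + 5 + 8 + 25 + 8 + 9 = 65, so its missing entry is 72 − 65 = 7.
Column 5: 7 + 13 − 3 + 15 + 0 + 33 = 65, so its missing entry is 72 − 65 = 7.
Row 1: 6 + 13 + 10 + 16 + 7 + 23 = 75, so its missing entry is 72 − 75 = -3.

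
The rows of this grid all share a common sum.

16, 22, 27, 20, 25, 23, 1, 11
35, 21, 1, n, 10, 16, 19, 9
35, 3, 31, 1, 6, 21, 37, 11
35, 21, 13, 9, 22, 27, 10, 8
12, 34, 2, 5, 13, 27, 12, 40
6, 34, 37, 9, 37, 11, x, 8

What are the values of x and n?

Rows 4 and 5 both add up to 145, so every row sums to 145.
Row 6: 6 + 34 + 37 + 9 + 37 + 11 + 8 = 142, so the missing entry is 145 − 142 = 3.
Row 2: 35 + 21 + 1 + 10 + 16 + 19 + 9 = 111, so the missing entry is 145 − 111 = 34.

x = 3, n = 34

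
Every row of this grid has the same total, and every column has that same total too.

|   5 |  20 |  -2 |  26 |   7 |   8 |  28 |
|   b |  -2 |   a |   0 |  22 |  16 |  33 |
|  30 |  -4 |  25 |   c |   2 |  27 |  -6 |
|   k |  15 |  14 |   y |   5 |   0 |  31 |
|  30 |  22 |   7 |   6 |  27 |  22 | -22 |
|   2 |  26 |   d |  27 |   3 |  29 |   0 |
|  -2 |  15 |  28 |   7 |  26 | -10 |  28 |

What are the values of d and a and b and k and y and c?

Rows 1 and 5 both sum to 92, so that's the common total.
Row 3: 30 − 4 + 25 + 2 + 27 − 6 = 74, so its missing entry is 92 − 74 = 18.
Column 4: 26 + 0 + 18 + 6 + 27 + 7 = 84, so its missing entry is 92 − 84 = 8.
Row 4: 15 + 14 + 8 + 5 + 0 + 31 = 73, so its missing entry is 92 − 73 = 19.
Column 1: 5 + 30 + 19 + 30 + 2 − 2 = 84, so its missing entry is 92 − 84 = 8.
Row 2: 8 − 2 + 0 + 22 + 16 + 33 = 77, so its missing entry is 92 − 77 = 15.
Row 6: 2 + 26 + 27 + 3 + 29 + 0 = 87, so its missing entry is 92 − 87 = 5.

d = 5, a = 15, b = 8, k = 19, y = 8, c = 18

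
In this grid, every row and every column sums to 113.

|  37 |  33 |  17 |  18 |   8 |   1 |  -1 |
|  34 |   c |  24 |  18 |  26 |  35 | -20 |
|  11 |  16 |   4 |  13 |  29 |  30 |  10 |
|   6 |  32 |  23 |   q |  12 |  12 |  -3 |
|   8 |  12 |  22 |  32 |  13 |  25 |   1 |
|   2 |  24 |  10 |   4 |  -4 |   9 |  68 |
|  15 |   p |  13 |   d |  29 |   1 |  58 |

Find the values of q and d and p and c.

q = 31, d = -3, p = 0, c = -4

The known cells in row 2 total 117, leaving 113 − 117 = -4 for the blank.
The known cells in column 2 total 113, leaving 113 − 113 = 0 for the blank.
The known cells in row 4 total 82, leaving 113 − 82 = 31 for the blank.
The known cells in row 7 total 116, leaving 113 − 116 = -3 for the blank.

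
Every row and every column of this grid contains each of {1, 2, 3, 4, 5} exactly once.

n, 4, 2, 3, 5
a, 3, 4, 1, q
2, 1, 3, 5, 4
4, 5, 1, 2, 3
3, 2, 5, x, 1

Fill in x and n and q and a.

Cell (5,4): row 5 already has {1, 2, 3, 5} → 4.
For row 2, column 5: column 5 already has {1, 3, 4, 5}; that leaves 2.
For row 2, column 1: row 2 already has {1, 2, 3, 4}; that leaves 5.
For row 1, column 1: row 1 already has {2, 3, 4, 5}; that leaves 1.

x = 4, n = 1, q = 2, a = 5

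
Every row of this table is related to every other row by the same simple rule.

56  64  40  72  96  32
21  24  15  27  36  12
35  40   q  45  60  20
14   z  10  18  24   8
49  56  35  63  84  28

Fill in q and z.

Each row is a constant multiple of every other row — this is a multiplication table with the headers hidden.
Row 3 is 20/32 = 5/8 times row 1, so its entry in column 3 is 40 × 5/8 = 25.
Row 4 is 8/32 = 1/4 times row 1, so its entry in column 2 is 64 × 1/4 = 16.

q = 25, z = 16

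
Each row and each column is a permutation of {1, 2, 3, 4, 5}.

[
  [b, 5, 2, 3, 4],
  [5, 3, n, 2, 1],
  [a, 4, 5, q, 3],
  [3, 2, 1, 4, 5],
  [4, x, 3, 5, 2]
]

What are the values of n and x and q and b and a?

For row 2, column 3: row 2 already has {1, 2, 3, 5}; that leaves 4.
At (row 1, col 1): row 1 already has {2, 3, 4, 5}, so the value is 1.
For row 3, column 1: column 1 already has {1, 3, 4, 5}; that leaves 2.
Cell (3,4): row 3 already has {2, 3, 4, 5} → 1.
At (row 5, col 2): row 5 already has {2, 3, 4, 5}, so the value is 1.

n = 4, x = 1, q = 1, b = 1, a = 2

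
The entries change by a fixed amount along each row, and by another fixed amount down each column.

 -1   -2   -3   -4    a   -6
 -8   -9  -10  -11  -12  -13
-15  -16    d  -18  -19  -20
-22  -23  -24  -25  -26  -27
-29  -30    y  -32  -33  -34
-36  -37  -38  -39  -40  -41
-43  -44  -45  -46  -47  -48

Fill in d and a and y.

Along each row the entries change by -1 per step; down each column they change by -7.
Row 3: from -15 at column 1, stepping by -1 to column 3 gives -17.
Row 1: from -1 at column 1, stepping by -1 to column 5 gives -5.
Row 5: from -29 at column 1, stepping by -1 to column 3 gives -31.

d = -17, a = -5, y = -31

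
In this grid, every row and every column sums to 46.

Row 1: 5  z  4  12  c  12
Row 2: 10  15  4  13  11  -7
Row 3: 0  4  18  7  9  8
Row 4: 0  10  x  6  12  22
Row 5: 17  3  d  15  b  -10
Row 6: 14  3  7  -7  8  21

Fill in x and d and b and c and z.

Column 2 has 15 + 4 + 10 + 3 + 3 = 35; the blank must be 46 − 35 = 11.
Row 1 has 5 + 11 + 4 + 12 + 12 = 44; the blank must be 46 − 44 = 2.
Column 5 has 2 + 11 + 9 + 12 + 8 = 42; the blank must be 46 − 42 = 4.
Row 5 has 17 + 3 + 15 + 4 − 10 = 29; the blank must be 46 − 29 = 17.
Row 4 has 0 + 10 + 6 + 12 + 22 = 50; the blank must be 46 − 50 = -4.

x = -4, d = 17, b = 4, c = 2, z = 11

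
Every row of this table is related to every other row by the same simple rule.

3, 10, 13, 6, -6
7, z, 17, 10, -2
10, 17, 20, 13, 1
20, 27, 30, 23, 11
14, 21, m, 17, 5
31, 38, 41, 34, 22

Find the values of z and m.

z = 14, m = 24

The difference between any two rows is the same in every column — this is an addition table with the headers hidden.
Row 2 minus row 1 is 7 − 3 = 4, so its entry in column 2 is 10 + 4 = 14.
Row 5 minus row 1 is 14 − 3 = 11, so its entry in column 3 is 13 + 11 = 24.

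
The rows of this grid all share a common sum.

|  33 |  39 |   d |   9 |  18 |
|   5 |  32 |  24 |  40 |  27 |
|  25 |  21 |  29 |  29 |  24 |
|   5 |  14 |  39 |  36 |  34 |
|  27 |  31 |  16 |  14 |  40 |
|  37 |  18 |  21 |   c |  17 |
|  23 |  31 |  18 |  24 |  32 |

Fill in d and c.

The complete rows each total 128.
Row 1 is missing 128 − 99 = 29 (since 33 + 39 + 9 + 18 = 99).
Row 6 is missing 128 − 93 = 35 (since 37 + 18 + 21 + 17 = 93).

d = 29, c = 35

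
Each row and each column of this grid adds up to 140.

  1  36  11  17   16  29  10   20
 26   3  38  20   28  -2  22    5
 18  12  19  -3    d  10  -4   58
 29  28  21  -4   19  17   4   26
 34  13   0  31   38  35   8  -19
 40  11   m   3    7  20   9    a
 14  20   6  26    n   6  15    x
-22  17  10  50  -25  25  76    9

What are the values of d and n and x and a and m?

d = 30, n = 27, x = 26, a = 15, m = 35

Row 3: 18 + 12 + 19 − 3 + 10 − 4 + 58 = 110, so its missing entry is 140 − 110 = 30.
Column 5: 16 + 28 + 30 + 19 + 38 + 7 − 25 = 113, so its missing entry is 140 − 113 = 27.
Row 7: 14 + 20 + 6 + 26 + 27 + 6 + 15 = 114, so its missing entry is 140 − 114 = 26.
Column 8: 20 + 5 + 58 + 26 − 19 + 26 + 9 = 125, so its missing entry is 140 − 125 = 15.
Row 6: 40 + 11 + 3 + 7 + 20 + 9 + 15 = 105, so its missing entry is 140 − 105 = 35.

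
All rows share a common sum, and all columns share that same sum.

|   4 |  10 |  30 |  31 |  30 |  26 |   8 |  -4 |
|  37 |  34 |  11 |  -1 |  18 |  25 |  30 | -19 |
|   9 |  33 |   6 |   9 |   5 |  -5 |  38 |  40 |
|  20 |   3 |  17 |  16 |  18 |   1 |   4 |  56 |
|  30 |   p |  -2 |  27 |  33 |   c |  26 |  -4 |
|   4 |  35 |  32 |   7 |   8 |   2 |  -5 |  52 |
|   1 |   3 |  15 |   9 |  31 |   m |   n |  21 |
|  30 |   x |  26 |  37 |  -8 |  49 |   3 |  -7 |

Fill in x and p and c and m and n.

x = 5, p = 12, c = 13, m = 24, n = 31

Rows 1 and 2 both sum to 135, so that's the common total.
Row 8 has 30 + 26 + 37 − 8 + 49 + 3 − 7 = 130; the blank must be 135 − 130 = 5.
Column 7 has 8 + 30 + 38 + 4 + 26 − 5 + 3 = 104; the blank must be 135 − 104 = 31.
Row 7 has 1 + 3 + 15 + 9 + 31 + 31 + 21 = 111; the blank must be 135 − 111 = 24.
Column 6 has 26 + 25 − 5 + 1 + 2 + 24 + 49 = 122; the blank must be 135 − 122 = 13.
Row 5 has 30 − 2 + 27 + 33 + 13 + 26 − 4 = 123; the blank must be 135 − 123 = 12.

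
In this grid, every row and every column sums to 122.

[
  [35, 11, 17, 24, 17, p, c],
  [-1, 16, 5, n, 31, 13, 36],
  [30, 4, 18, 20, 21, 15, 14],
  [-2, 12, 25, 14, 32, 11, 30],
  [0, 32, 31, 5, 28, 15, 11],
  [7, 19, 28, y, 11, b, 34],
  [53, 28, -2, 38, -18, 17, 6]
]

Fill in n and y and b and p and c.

n = 22, y = -1, b = 24, p = 27, c = -9

Column 7: 36 + 14 + 30 + 11 + 34 + 6 = 131, so its missing entry is 122 − 131 = -9.
Row 1: 35 + 11 + 17 + 24 + 17 − 9 = 95, so its missing entry is 122 − 95 = 27.
Column 6: 27 + 13 + 15 + 11 + 15 + 17 = 98, so its missing entry is 122 − 98 = 24.
Row 6: 7 + 19 + 28 + 11 + 24 + 34 = 123, so its missing entry is 122 − 123 = -1.
Row 2: -1 + 16 + 5 + 31 + 13 + 36 = 100, so its missing entry is 122 − 100 = 22.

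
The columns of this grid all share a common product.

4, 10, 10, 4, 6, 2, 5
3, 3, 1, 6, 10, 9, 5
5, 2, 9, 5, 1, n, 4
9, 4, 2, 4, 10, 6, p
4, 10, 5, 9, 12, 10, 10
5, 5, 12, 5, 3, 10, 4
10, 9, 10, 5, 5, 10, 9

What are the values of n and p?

n = 1, p = 3

Columns 2 and 3 each multiply to 108000, so every column has product 108000.
Column 6: 2×9×6×10×10×10 = 108000, so the missing entry is 108000 ÷ 108000 = 1.
Column 7: 5×5×4×10×4×9 = 36000, so the missing entry is 108000 ÷ 36000 = 3.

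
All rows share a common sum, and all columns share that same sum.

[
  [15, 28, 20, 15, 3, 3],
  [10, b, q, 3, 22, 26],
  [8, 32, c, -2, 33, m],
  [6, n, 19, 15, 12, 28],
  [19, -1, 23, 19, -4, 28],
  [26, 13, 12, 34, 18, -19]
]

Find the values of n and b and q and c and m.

Rows 1 and 5 both sum to 84, so that's the common total.
Row 4: 6 + 19 + 15 + 12 + 28 = 80, so its missing entry is 84 − 80 = 4.
Column 2: 28 + 32 + 4 − 1 + 13 = 76, so its missing entry is 84 − 76 = 8.
Row 2: 10 + 8 + 3 + 22 + 26 = 69, so its missing entry is 84 − 69 = 15.
Column 3: 20 + 15 + 19 + 23 + 12 = 89, so its missing entry is 84 − 89 = -5.
Row 3: 8 + 32 − 5 − 2 + 33 = 66, so its missing entry is 84 − 66 = 18.

n = 4, b = 8, q = 15, c = -5, m = 18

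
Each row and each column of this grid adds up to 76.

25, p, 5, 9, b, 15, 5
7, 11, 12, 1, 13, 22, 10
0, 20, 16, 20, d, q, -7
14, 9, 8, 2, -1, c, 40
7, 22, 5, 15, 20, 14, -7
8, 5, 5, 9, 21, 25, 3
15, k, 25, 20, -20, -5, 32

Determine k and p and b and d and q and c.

Row 7 has 15 + 25 + 20 − 20 − 5 + 32 = 67; the blank must be 76 − 67 = 9.
Column 2 has 11 + 20 + 9 + 22 + 5 + 9 = 76; the blank must be 76 − 76 = 0.
Row 1 has 25 + 0 + 5 + 9 + 15 + 5 = 59; the blank must be 76 − 59 = 17.
Column 5 has 17 + 13 − 1 + 20 + 21 − 20 = 50; the blank must be 76 − 50 = 26.
Row 3 has 0 + 20 + 16 + 20 + 26 − 7 = 75; the blank must be 76 − 75 = 1.
Row 4 has 14 + 9 + 8 + 2 − 1 + 40 = 72; the blank must be 76 − 72 = 4.

k = 9, p = 0, b = 17, d = 26, q = 1, c = 4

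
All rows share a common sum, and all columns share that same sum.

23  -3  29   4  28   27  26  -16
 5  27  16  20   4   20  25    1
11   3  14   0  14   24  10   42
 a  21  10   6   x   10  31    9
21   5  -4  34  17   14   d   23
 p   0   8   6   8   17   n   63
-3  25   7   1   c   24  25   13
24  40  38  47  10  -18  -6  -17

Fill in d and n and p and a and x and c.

Rows 1 and 2 both sum to 118, so that's the common total.
Row 5: 21 + 5 − 4 + 34 + 17 + 14 + 23 = 110, so its missing entry is 118 − 110 = 8.
Row 7: -3 + 25 + 7 + 1 + 24 + 25 + 13 = 92, so its missing entry is 118 − 92 = 26.
Column 5: 28 + 4 + 14 + 17 + 8 + 26 + 10 = 107, so its missing entry is 118 − 107 = 11.
Row 4: 21 + 10 + 6 + 11 + 10 + 31 + 9 = 98, so its missing entry is 118 − 98 = 20.
Column 1: 23 + 5 + 11 + 20 + 21 − 3 + 24 = 101, so its missing entry is 118 − 101 = 17.
Row 6: 17 + 0 + 8 + 6 + 8 + 17 + 63 = 119, so its missing entry is 118 − 119 = -1.

d = 8, n = -1, p = 17, a = 20, x = 11, c = 26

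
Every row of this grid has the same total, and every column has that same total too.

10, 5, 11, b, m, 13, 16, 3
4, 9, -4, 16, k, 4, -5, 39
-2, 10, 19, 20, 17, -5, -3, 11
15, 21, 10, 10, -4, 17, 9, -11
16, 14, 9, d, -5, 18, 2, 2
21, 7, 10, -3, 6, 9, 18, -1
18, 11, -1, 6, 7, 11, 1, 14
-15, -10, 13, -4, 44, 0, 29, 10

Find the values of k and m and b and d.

Rows 3 and 4 both sum to 67, so that's the common total.
Row 2 has 4 + 9 − 4 + 16 + 4 − 5 + 39 = 63; the blank must be 67 − 63 = 4.
Column 5 has 4 + 17 − 4 − 5 + 6 + 7 + 44 = 69; the blank must be 67 − 69 = -2.
Row 1 has 10 + 5 + 11 − 2 + 13 + 16 + 3 = 56; the blank must be 67 − 56 = 11.
Row 5 has 16 + 14 + 9 − 5 + 18 + 2 + 2 = 56; the blank must be 67 − 56 = 11.

k = 4, m = -2, b = 11, d = 11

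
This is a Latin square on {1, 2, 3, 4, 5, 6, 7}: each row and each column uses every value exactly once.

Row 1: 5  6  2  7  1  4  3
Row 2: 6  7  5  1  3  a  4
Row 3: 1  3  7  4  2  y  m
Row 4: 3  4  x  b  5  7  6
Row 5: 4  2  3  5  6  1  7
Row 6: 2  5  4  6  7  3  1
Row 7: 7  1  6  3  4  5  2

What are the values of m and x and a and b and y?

At (row 2, col 6): row 2 already has {1, 3, 4, 5, 6, 7}, so the value is 2.
Cell (4,4): column 4 already has {1, 3, 4, 5, 6, 7} → 2.
At (row 3, col 7): column 7 already has {1, 2, 3, 4, 6, 7}, so the value is 5.
Cell (4,3): row 4 already has {2, 3, 4, 5, 6, 7} → 1.
At (row 3, col 6): row 3 already has {1, 2, 3, 4, 5, 7}, so the value is 6.

m = 5, x = 1, a = 2, b = 2, y = 6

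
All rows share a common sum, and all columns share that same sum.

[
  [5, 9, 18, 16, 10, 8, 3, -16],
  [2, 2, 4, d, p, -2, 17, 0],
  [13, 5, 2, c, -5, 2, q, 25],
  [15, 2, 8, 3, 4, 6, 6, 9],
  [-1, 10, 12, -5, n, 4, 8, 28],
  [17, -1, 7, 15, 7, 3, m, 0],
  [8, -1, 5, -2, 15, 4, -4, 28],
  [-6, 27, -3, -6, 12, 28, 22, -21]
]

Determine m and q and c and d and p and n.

m = 5, q = -4, c = 15, d = 17, p = 13, n = -3

Rows 1 and 4 both sum to 53, so that's the common total.
Row 5 has -1 + 10 + 12 − 5 + 4 + 8 + 28 = 56; the blank must be 53 − 56 = -3.
Column 5 has 10 − 5 + 4 − 3 + 7 + 15 + 12 = 40; the blank must be 53 − 40 = 13.
Row 6 has 17 − 1 + 7 + 15 + 7 + 3 + 0 = 48; the blank must be 53 − 48 = 5.
Column 7 has 3 + 17 + 6 + 8 + 5 − 4 + 22 = 57; the blank must be 53 − 57 = -4.
Row 3 has 13 + 5 + 2 − 5 + 2 − 4 + 25 = 38; the blank must be 53 − 38 = 15.
Row 2 has 2 + 2 + 4 + 13 − 2 + 17 + 0 = 36; the blank must be 53 − 36 = 17.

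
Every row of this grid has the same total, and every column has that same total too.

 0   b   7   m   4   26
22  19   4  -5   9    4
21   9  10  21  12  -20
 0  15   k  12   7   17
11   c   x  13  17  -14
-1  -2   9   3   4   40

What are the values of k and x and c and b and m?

k = 2, x = 21, c = 5, b = 7, m = 9

Rows 2 and 3 both sum to 53, so that's the common total.
Column 4: -5 + 21 + 12 + 13 + 3 = 44, so its missing entry is 53 − 44 = 9.
Row 1: 0 + 7 + 9 + 4 + 26 = 46, so its missing entry is 53 − 46 = 7.
Row 4: 0 + 15 + 12 + 7 + 17 = 51, so its missing entry is 53 − 51 = 2.
Column 3: 7 + 4 + 10 + 2 + 9 = 32, so its missing entry is 53 − 32 = 21.
Row 5: 11 + 21 + 13 + 17 − 14 = 48, so its missing entry is 53 − 48 = 5.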